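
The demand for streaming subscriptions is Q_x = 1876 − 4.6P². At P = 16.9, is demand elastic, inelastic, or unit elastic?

At P = 16.9, Q_x = 562.194.
dQ_x/dP = −2·4.6·P = −155.48.
Point elasticity E = (dQ_x/dP)·(P/Q_x) = -155.48 × 16.9/562.194 ≈ -4.674.
|E| ≈ 4.674 > 1, so demand is elastic.

elastic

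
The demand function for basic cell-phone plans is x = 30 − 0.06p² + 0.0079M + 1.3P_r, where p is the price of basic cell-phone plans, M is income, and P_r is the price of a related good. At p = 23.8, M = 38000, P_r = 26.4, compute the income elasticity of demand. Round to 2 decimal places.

0.91

Evaluating quantity at (p, M, P_r) gives x = 30 − 0.06(23.8)² + 0.0079(38000) + 1.3(26.4) = 30 − 33.9864 + 300.2 + 34.32 = 330.5336.
∂x/∂M = +0.0079, so E_I = 0.0079·(38000/330.5336) ≈ 0.91.
E_I ∈ (0,1): normal good (necessity).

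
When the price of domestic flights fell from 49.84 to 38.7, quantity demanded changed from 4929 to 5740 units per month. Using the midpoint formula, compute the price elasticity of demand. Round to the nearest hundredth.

-0.60

%Δq = (5740 − 4929)/[(4929 + 5740)/2] = 811/5334.5 ≈ 0.1520.
%Δp = (38.7 − 49.84)/[(49.84 + 38.7)/2] = -11.14/44.27 ≈ -0.2516.
Arc elasticity E = %Δq/%Δp ≈ 0.1520/-0.2516 ≈ -0.60.
|E| < 1: demand is inelastic over this range.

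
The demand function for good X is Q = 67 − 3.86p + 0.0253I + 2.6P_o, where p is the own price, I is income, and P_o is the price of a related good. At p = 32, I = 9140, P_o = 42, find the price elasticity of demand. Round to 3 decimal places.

-0.435

First evaluate Q: 67 − 3.86(32) + 0.0253(9140) + 2.6(42) = 67 − 123.52 + 231.242 + 109.2 = 283.922.
∂Q/∂p = −3.86, so E_p = (−3.86)·(32/283.922) ≈ -0.435.
|E_p| < 1: demand is inelastic.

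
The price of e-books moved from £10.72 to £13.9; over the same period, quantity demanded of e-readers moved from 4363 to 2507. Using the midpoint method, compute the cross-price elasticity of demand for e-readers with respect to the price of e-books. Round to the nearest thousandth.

-2.092

%ΔQ_x = (2507 − 4363)/[(4363+2507)/2] = -1856/3435 ≈ -0.5403.
%ΔP_y = (13.9 − 10.72)/[(10.72+13.9)/2] ≈ 0.2583.
E_xy = -0.5403/0.2583 ≈ -2.092.
E_xy < 0, so e-readers and e-books are complements.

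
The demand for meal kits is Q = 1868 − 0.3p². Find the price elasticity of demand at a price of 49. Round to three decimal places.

At p = 49, Q = 1147.7.
dQ/dp = −2·0.3·p = −29.4.
Point elasticity E = (dQ/dp)·(p/Q) = -29.4 × 49/1147.7 ≈ -1.255.
|E| > 1, so demand is elastic at this price.

-1.255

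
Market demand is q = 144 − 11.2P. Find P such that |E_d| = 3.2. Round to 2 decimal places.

Set −bP/(a − bP) = −3.2 ⇒ bP = 3.2(a − bP) ⇒ bP(1+3.2) = 3.2·a.
P = 3.2·144/(11.2·4.2) ≈ 9.80.

9.80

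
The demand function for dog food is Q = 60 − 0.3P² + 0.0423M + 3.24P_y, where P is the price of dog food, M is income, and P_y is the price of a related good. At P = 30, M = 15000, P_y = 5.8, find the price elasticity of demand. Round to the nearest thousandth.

-1.218

At the given point, Q = 60 − 0.3(30)² + 0.0423(15000) + 3.24(5.8) = 60 − 270 + 634.5 + 18.792 = 443.292.
∂Q/∂P = −2·0.3·P = -18, so E_p = -18·(30/443.292) ≈ -1.218.
|E_p| > 1: demand is elastic.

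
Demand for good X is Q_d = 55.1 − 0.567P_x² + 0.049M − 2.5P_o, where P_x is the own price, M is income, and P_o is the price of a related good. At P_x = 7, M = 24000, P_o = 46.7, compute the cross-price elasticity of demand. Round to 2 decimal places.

-0.11

Q_d = 55.1 − 0.567(7)² + 0.049(24000) − 2.5(46.7) = 55.1 − 27.783 + 1176 − 116.75 = 1086.567.
∂Q_d/∂P_o = −2.5, so E_xy = -2.5·(46.7/1086.567) ≈ -0.11.
E_xy < 0: the goods are complements.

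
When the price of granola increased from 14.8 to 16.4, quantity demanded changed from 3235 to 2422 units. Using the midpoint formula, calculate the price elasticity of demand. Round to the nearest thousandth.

%ΔQ = (2422 − 3235)/[(3235 + 2422)/2] = -813/2828.5 ≈ -0.2874.
%Δp = (16.4 − 14.8)/[(14.8 + 16.4)/2] = 1.6/15.6 ≈ 0.1026.
Arc elasticity E = %ΔQ/%Δp ≈ -0.2874/0.1026 ≈ -2.802.
|E| > 1: demand is elastic over this range.

-2.802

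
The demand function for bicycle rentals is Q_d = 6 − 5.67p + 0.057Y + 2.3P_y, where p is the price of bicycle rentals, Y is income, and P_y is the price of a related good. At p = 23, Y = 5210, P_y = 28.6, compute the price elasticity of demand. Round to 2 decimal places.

-0.55

First evaluate Q_d: 6 − 5.67(23) + 0.057(5210) + 2.3(28.6) = 6 − 130.41 + 296.97 + 65.78 = 238.34.
∂Q_d/∂p = −5.67, so E_p = (−5.67)·(23/238.34) ≈ -0.55.
|E_p| < 1: demand is inelastic.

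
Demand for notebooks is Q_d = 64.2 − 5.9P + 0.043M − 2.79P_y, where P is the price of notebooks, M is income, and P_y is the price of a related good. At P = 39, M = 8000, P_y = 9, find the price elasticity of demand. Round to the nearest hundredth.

-1.50

First evaluate Q_d: 64.2 − 5.9(39) + 0.043(8000) − 2.79(9) = 64.2 − 230.1 + 344 − 25.11 = 152.99.
∂Q_d/∂P = −5.9, so E_p = (−5.9)·(39/152.99) ≈ -1.50.
|E_p| > 1: demand is elastic.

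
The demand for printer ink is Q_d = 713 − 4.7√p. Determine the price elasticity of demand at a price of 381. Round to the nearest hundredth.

At p = 381, Q_d = 621.2597.
dQ_d/dp = −4.7/(2√p) = −4.7/(2·19.5192).
Point elasticity E = (dQ_d/dp)·(p/Q_d) = -0.1204 × 381/621.2597 ≈ -0.07.
|E| < 1, so demand is inelastic at this price.

-0.07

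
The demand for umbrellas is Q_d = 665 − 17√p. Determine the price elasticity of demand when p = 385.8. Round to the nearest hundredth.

At p = 385.8, Q_d = 331.0895.
dQ_d/dp = −17/(2√p) = −17/(2·19.6418).
Point elasticity E = (dQ_d/dp)·(p/Q_d) = -0.4328 × 385.8/331.0895 ≈ -0.50.
|E| < 1, so demand is inelastic at this price.

-0.50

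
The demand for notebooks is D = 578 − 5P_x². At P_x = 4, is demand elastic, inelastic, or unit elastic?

inelastic

At P_x = 4, D = 498.
dD/dP_x = −2·5·P_x = −40.
Point elasticity E = (dD/dP_x)·(P_x/D) = -40 × 4/498 ≈ -0.321.
|E| ≈ 0.321 < 1, so demand is inelastic.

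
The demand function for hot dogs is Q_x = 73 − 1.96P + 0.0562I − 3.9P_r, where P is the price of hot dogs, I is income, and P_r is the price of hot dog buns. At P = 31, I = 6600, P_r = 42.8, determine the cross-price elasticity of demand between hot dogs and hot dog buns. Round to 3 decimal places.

Substituting, Q_x = 73 − 1.96(31) + 0.0562(6600) − 3.9(42.8) = 73 − 60.76 + 370.92 − 166.92 = 216.24.
∂Q_x/∂P_r = −3.9, so E_xy = -3.9·(42.8/216.24) ≈ -0.772.
E_xy < 0: the goods are complements.

-0.772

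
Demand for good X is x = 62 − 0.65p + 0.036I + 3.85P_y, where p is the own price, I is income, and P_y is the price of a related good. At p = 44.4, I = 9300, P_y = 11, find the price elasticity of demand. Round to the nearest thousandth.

First evaluate x: 62 − 0.65(44.4) + 0.036(9300) + 3.85(11) = 62 − 28.86 + 334.8 + 42.35 = 410.29.
∂x/∂p = −0.65, so E_p = (−0.65)·(44.4/410.29) ≈ -0.070.
|E_p| < 1: demand is inelastic.

-0.070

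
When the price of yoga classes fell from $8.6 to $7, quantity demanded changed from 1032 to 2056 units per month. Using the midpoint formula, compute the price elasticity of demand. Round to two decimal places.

%Δq = (2056 − 1032)/[(1032 + 2056)/2] = 1024/1544 ≈ 0.6632.
%ΔP = (7 − 8.6)/[(8.6 + 7)/2] = -1.6/7.8 ≈ -0.2051.
Arc elasticity E = %Δq/%ΔP ≈ 0.6632/-0.2051 ≈ -3.23.
|E| > 1: demand is elastic over this range.

-3.23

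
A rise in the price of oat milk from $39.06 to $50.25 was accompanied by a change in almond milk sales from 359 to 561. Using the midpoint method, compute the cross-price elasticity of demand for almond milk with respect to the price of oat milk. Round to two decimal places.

1.75

%ΔQ_x = (561 − 359)/[(359+561)/2] = 202/460 ≈ 0.4391.
%ΔP_y = (50.25 − 39.06)/[(39.06+50.25)/2] ≈ 0.2506.
E_xy = 0.4391/0.2506 ≈ 1.75.
E_xy > 0, so almond milk and oat milk are substitutes.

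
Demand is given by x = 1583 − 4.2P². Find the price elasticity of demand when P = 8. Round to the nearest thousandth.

-0.409

At P = 8, x = 1314.2.
dx/dP = −2·4.2·P = −67.2.
Point elasticity E = (dx/dP)·(P/x) = -67.2 × 8/1314.2 ≈ -0.409.
|E| < 1, so demand is inelastic at this price.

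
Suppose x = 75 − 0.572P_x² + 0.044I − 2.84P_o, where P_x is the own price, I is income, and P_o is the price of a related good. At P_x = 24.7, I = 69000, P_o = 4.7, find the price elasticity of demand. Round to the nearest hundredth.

At the given point, x = 75 − 0.572(24.7)² + 0.044(69000) − 2.84(4.7) = 75 − 348.9715 + 3036 − 13.348 = 2748.6805.
∂x/∂P_x = −2·0.572·P_x = -28.2568, so E_p = -28.2568·(24.7/2748.6805) ≈ -0.25.
|E_p| < 1: demand is inelastic.

-0.25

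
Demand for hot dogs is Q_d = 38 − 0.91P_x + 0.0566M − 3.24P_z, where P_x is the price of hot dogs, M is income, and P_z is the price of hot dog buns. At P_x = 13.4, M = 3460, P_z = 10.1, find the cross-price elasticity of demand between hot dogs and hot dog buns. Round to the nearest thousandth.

Evaluating quantity at (P_x, M, P_z) gives Q_d = 38 − 0.91(13.4) + 0.0566(3460) − 3.24(10.1) = 38 − 12.194 + 195.836 − 32.724 = 188.918.
∂Q_d/∂P_z = −3.24, so E_xy = -3.24·(10.1/188.918) ≈ -0.173.
E_xy < 0: the goods are complements.

-0.173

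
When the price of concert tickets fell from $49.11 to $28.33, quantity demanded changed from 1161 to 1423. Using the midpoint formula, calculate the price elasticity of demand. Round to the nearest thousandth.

-0.378

%ΔQ = (1423 − 1161)/[(1161 + 1423)/2] = 262/1292 ≈ 0.2028.
%Δp = (28.33 − 49.11)/[(49.11 + 28.33)/2] = -20.78/38.72 ≈ -0.5367.
Arc elasticity E = %ΔQ/%Δp ≈ 0.2028/-0.5367 ≈ -0.378.
|E| < 1: demand is inelastic over this range.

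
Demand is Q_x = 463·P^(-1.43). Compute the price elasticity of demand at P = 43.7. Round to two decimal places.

For a Cobb–Douglas (constant-elasticity) form Q_x = A·P^α·…, the elasticity with respect to P equals the exponent α at every point.
Here the exponent on P is -1.43, so the price elasticity of demand is -1.43.

-1.43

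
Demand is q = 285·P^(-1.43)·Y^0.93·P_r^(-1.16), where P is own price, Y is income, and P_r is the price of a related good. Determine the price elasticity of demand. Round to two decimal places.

For a Cobb–Douglas (constant-elasticity) form q = A·P^α·…, the elasticity with respect to P equals the exponent α at every point.
Here the exponent on P is -1.43, so the price elasticity of demand is -1.43.

-1.43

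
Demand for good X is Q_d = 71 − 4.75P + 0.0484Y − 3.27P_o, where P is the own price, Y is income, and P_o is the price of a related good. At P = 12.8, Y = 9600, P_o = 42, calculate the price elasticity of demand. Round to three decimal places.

Substituting, Q_d = 71 − 4.75(12.8) + 0.0484(9600) − 3.27(42) = 71 − 60.8 + 464.64 − 137.34 = 337.5.
∂Q_d/∂P = −4.75, so E_p = (−4.75)·(12.8/337.5) ≈ -0.180.
|E_p| < 1: demand is inelastic.

-0.180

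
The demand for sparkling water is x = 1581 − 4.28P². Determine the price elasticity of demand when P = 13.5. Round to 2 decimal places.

-1.95

At P = 13.5, x = 800.97.
dx/dP = −2·4.28·P = −115.56.
Point elasticity E = (dx/dP)·(P/x) = -115.56 × 13.5/800.97 ≈ -1.95.
|E| > 1, so demand is elastic at this price.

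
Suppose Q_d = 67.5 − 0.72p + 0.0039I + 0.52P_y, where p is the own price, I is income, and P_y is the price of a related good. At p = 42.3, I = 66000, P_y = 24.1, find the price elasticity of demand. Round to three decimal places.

Q_d = 67.5 − 0.72(42.3) + 0.0039(66000) + 0.52(24.1) = 67.5 − 30.456 + 257.4 + 12.532 = 306.976.
∂Q_d/∂p = −0.72, so E_p = (−0.72)·(42.3/306.976) ≈ -0.099.
|E_p| < 1: demand is inelastic.

-0.099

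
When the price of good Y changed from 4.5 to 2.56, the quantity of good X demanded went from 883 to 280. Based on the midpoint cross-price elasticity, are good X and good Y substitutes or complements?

%ΔQ_x = (280 − 883)/[(883+280)/2] = -603/581.5 ≈ -1.0370.
%ΔP_y = (2.56 − 4.5)/[(4.5+2.56)/2] ≈ -0.5496.
E_xy = -1.0370/-0.5496 ≈ 1.887.
E_xy > 0, so the goods are substitutes.

substitutes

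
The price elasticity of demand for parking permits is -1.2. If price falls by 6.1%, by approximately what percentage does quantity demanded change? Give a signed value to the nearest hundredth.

%ΔQ ≈ E × %ΔP = (-1.2) × (-6.1%) = 7.32%.

7.32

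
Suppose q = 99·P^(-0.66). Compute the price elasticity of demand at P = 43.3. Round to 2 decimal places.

-0.66

For a Cobb–Douglas (constant-elasticity) form q = A·P^α·…, the elasticity with respect to P equals the exponent α at every point.
Here the exponent on P is -0.66, so the price elasticity of demand is -0.66.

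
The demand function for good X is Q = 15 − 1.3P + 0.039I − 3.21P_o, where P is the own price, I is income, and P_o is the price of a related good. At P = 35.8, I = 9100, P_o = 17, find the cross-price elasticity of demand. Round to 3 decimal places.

At the given point, Q = 15 − 1.3(35.8) + 0.039(9100) − 3.21(17) = 15 − 46.54 + 354.9 − 54.57 = 268.79.
∂Q/∂P_o = −3.21, so E_xy = -3.21·(17/268.79) ≈ -0.203.
E_xy < 0: the goods are complements.

-0.203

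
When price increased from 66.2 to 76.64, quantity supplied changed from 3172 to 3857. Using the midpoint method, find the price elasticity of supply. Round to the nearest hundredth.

1.33

%Δq = (3857 − 3172)/[(3172 + 3857)/2] = 685/3514.5 ≈ 0.1949.
%ΔP = (76.64 − 66.2)/[(66.2 + 76.64)/2] = 10.44/71.42 ≈ 0.1462.
Arc elasticity E = %Δq/%ΔP ≈ 0.1949/0.1462 ≈ 1.33.
|E| > 1: supply is elastic over this range.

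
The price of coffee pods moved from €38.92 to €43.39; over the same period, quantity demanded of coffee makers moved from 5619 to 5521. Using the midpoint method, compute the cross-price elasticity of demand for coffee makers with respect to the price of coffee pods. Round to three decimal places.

-0.162

%ΔQ_x = (5521 − 5619)/[(5619+5521)/2] = -98/5570 ≈ -0.0176.
%ΔP_y = (43.39 − 38.92)/[(38.92+43.39)/2] ≈ 0.1086.
E_xy = -0.0176/0.1086 ≈ -0.162.
E_xy < 0, so coffee makers and coffee pods are complements.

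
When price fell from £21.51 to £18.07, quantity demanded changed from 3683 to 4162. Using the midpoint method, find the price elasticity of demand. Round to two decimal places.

-0.70

%ΔQ = (4162 − 3683)/[(3683 + 4162)/2] = 479/3922.5 ≈ 0.1221.
%Δp = (18.07 − 21.51)/[(21.51 + 18.07)/2] = -3.44/19.79 ≈ -0.1738.
Arc elasticity E = %ΔQ/%Δp ≈ 0.1221/-0.1738 ≈ -0.70.
|E| < 1: demand is inelastic over this range.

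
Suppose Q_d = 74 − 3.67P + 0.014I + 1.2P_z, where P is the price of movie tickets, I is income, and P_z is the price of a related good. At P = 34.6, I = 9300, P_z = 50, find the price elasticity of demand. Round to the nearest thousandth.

First evaluate Q_d: 74 − 3.67(34.6) + 0.014(9300) + 1.2(50) = 74 − 126.982 + 130.2 + 60 = 137.218.
∂Q_d/∂P = −3.67, so E_p = (−3.67)·(34.6/137.218) ≈ -0.925.
|E_p| < 1: demand is inelastic.

-0.925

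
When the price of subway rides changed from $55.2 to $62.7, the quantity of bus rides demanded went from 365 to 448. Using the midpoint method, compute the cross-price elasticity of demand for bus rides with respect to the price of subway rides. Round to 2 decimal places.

1.60

%ΔQ_x = (448 − 365)/[(365+448)/2] = 83/406.5 ≈ 0.2042.
%ΔP_y = (62.7 − 55.2)/[(55.2+62.7)/2] ≈ 0.1272.
E_xy = 0.2042/0.1272 ≈ 1.60.
E_xy > 0, so bus rides and subway rides are substitutes.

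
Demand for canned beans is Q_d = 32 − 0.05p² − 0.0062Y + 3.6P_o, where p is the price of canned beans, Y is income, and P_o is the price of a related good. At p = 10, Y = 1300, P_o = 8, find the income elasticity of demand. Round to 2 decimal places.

First evaluate Q_d: 32 − 0.05(10)² − 0.0062(1300) + 3.6(8) = 32 − 5 − 8.06 + 28.8 = 47.74.
∂Q_d/∂Y = −0.0062, so E_I = -0.0062·(1300/47.74) ≈ -0.17.
E_I < 0: inferior good.

-0.17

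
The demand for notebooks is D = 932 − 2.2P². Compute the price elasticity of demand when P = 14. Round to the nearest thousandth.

At P = 14, D = 500.8.
dD/dP = −2·2.2·P = −61.6.
Point elasticity E = (dD/dP)·(P/D) = -61.6 × 14/500.8 ≈ -1.722.
|E| > 1, so demand is elastic at this price.

-1.722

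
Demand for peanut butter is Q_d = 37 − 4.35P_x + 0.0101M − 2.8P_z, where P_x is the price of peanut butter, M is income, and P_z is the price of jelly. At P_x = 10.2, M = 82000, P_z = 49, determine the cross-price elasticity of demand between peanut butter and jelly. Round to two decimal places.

Substituting, Q_d = 37 − 4.35(10.2) + 0.0101(82000) − 2.8(49) = 37 − 44.37 + 828.2 − 137.2 = 683.63.
∂Q_d/∂P_z = −2.8, so E_xy = -2.8·(49/683.63) ≈ -0.20.
E_xy < 0: the goods are complements.

-0.20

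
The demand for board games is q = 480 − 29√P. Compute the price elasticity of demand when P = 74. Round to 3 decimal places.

-0.541

At P = 74, q = 230.5326.
dq/dP = −29/(2√P) = −29/(2·8.6023).
Point elasticity E = (dq/dP)·(P/q) = -1.6856 × 74/230.5326 ≈ -0.541.
|E| < 1, so demand is inelastic at this price.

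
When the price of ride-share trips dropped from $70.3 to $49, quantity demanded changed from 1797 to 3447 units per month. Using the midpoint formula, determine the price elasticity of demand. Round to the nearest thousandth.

%ΔQ = (3447 − 1797)/[(1797 + 3447)/2] = 1650/2622 ≈ 0.6293.
%Δp = (49 − 70.3)/[(70.3 + 49)/2] = -21.3/59.65 ≈ -0.3571.
Arc elasticity E = %ΔQ/%Δp ≈ 0.6293/-0.3571 ≈ -1.762.
|E| > 1: demand is elastic over this range.

-1.762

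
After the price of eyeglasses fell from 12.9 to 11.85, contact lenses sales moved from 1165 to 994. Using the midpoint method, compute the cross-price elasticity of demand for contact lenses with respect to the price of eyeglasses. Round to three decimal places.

%ΔQ_x = (994 − 1165)/[(1165+994)/2] = -171/1079.5 ≈ -0.1584.
%ΔP_y = (11.85 − 12.9)/[(12.9+11.85)/2] ≈ -0.0848.
E_xy = -0.1584/-0.0848 ≈ 1.867.
E_xy > 0, so contact lenses and eyeglasses are substitutes.

1.867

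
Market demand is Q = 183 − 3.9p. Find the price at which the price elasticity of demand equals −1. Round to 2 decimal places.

23.46

For linear demand Q = a − bp, E = −bp/(a − bp). |E| = 1 ⇒ bp = a − bp ⇒ p = a/(2b).
p = 183/(2·3.9) ≈ 23.46.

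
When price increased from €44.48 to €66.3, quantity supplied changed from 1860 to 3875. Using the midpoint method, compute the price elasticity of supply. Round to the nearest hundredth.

1.78

%ΔQ = (3875 − 1860)/[(1860 + 3875)/2] = 2015/2867.5 ≈ 0.7027.
%Δp = (66.3 − 44.48)/[(44.48 + 66.3)/2] = 21.82/55.39 ≈ 0.3939.
Arc elasticity E = %ΔQ/%Δp ≈ 0.7027/0.3939 ≈ 1.78.
|E| > 1: supply is elastic over this range.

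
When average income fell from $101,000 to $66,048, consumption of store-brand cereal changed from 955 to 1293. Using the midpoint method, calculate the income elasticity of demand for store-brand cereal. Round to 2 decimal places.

%ΔQ = (1293 − 955)/[(955+1293)/2] = 338/1124 ≈ 0.3007.
%ΔY = (66,048 − 101,000)/[(101,000+66,048)/2] = -34952/83524 ≈ -0.4185.
E_I = %ΔQ/%ΔY ≈ -0.72.
E_I < 0: inferior good.

-0.72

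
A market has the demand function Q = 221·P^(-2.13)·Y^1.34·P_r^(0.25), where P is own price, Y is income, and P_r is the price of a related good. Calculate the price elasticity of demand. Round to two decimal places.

For a Cobb–Douglas (constant-elasticity) form Q = A·P^α·…, the elasticity with respect to P equals the exponent α at every point.
Here the exponent on P is -2.13, so the price elasticity of demand is -2.13.

-2.13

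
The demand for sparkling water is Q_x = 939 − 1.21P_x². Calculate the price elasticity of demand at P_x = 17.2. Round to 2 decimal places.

At P_x = 17.2, Q_x = 581.0336.
dQ_x/dP_x = −2·1.21·P_x = −41.624.
Point elasticity E = (dQ_x/dP_x)·(P_x/Q_x) = -41.624 × 17.2/581.0336 ≈ -1.23.
|E| > 1, so demand is elastic at this price.

-1.23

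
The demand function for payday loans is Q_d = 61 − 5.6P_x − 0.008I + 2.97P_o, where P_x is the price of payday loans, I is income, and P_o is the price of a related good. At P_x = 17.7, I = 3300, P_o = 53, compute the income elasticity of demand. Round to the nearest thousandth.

At the given point, Q_d = 61 − 5.6(17.7) − 0.008(3300) + 2.97(53) = 61 − 99.12 − 26.4 + 157.41 = 92.89.
∂Q_d/∂I = −0.008, so E_I = -0.008·(3300/92.89) ≈ -0.284.
E_I < 0: inferior good.

-0.284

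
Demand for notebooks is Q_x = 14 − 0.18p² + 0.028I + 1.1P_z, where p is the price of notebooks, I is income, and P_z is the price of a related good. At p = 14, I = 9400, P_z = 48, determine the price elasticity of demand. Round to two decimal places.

-0.24

Substituting, Q_x = 14 − 0.18(14)² + 0.028(9400) + 1.1(48) = 14 − 35.28 + 263.2 + 52.8 = 294.72.
∂Q_x/∂p = −2·0.18·p = -5.04, so E_p = -5.04·(14/294.72) ≈ -0.24.
|E_p| < 1: demand is inelastic.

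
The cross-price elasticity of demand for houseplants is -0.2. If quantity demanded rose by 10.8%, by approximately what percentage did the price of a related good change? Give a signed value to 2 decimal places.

-54.00

%ΔQ ≈ E × %ΔP_y ⇒ %ΔP_y = %ΔQ / E = (10.8%)/(-0.2) = -54.00%.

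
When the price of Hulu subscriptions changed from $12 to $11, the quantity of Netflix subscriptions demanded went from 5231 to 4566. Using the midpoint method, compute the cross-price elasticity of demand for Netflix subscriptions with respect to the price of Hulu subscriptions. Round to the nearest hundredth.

%ΔQ_x = (4566 − 5231)/[(5231+4566)/2] = -665/4898.5 ≈ -0.1358.
%ΔP_y = (11 − 12)/[(12+11)/2] ≈ -0.0870.
E_xy = -0.1358/-0.0870 ≈ 1.56.
E_xy > 0, so Netflix subscriptions and Hulu subscriptions are substitutes.

1.56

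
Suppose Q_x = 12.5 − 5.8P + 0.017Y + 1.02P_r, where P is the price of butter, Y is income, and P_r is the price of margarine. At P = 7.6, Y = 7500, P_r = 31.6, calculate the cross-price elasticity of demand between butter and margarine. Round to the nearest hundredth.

0.25

Q_x = 12.5 − 5.8(7.6) + 0.017(7500) + 1.02(31.6) = 12.5 − 44.08 + 127.5 + 32.232 = 128.152.
∂Q_x/∂P_r = +1.02, so E_xy = 1.02·(31.6/128.152) ≈ 0.25.
E_xy > 0: the goods are substitutes.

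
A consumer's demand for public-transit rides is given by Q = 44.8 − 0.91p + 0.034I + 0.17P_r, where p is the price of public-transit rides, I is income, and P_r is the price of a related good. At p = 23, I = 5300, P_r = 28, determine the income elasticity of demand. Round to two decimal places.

0.86

First evaluate Q: 44.8 − 0.91(23) + 0.034(5300) + 0.17(28) = 44.8 − 20.93 + 180.2 + 4.76 = 208.83.
∂Q/∂I = +0.034, so E_I = 0.034·(5300/208.83) ≈ 0.86.
E_I ∈ (0,1): normal good (necessity).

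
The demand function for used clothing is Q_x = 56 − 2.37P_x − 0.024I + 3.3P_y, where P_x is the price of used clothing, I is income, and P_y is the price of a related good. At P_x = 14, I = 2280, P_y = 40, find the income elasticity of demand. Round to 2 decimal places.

-0.55

First evaluate Q_x: 56 − 2.37(14) − 0.024(2280) + 3.3(40) = 56 − 33.18 − 54.72 + 132 = 100.1.
∂Q_x/∂I = −0.024, so E_I = -0.024·(2280/100.1) ≈ -0.55.
E_I < 0: inferior good.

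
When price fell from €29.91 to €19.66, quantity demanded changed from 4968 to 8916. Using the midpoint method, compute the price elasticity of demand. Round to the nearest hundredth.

%ΔQ = (8916 − 4968)/[(4968 + 8916)/2] = 3948/6942 ≈ 0.5687.
%Δp = (19.66 − 29.91)/[(29.91 + 19.66)/2] = -10.25/24.785 ≈ -0.4136.
Arc elasticity E = %ΔQ/%Δp ≈ 0.5687/-0.4136 ≈ -1.38.
|E| > 1: demand is elastic over this range.

-1.38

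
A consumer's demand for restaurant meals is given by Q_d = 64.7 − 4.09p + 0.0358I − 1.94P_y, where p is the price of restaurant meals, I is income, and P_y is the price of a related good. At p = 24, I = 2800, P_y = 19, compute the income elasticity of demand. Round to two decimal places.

3.35

Q_d = 64.7 − 4.09(24) + 0.0358(2800) − 1.94(19) = 64.7 − 98.16 + 100.24 − 36.86 = 29.92.
∂Q_d/∂I = +0.0358, so E_I = 0.0358·(2800/29.92) ≈ 3.35.
E_I > 1: normal good (luxury).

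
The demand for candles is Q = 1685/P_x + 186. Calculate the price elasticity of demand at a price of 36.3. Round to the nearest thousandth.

At P_x = 36.3, Q = 232.4187.
dQ/dP_x = −1685/P_x² = −1.2788.
Point elasticity E = (dQ/dP_x)·(P_x/Q) = -1.2788 × 36.3/232.4187 ≈ -0.200.
|E| < 1, so demand is inelastic at this price.

-0.200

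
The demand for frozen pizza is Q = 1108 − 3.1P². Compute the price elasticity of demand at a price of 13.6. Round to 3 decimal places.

At P = 13.6, Q = 534.624.
dQ/dP = −2·3.1·P = −84.32.
Point elasticity E = (dQ/dP)·(P/Q) = -84.32 × 13.6/534.624 ≈ -2.145.
|E| > 1, so demand is elastic at this price.

-2.145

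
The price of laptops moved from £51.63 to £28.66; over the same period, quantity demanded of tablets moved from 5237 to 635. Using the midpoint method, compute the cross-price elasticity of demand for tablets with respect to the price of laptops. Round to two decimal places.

%ΔQ_x = (635 − 5237)/[(5237+635)/2] = -4602/2936 ≈ -1.5674.
%ΔP_y = (28.66 − 51.63)/[(51.63+28.66)/2] ≈ -0.5722.
E_xy = -1.5674/-0.5722 ≈ 2.74.
E_xy > 0, so tablets and laptops are substitutes.

2.74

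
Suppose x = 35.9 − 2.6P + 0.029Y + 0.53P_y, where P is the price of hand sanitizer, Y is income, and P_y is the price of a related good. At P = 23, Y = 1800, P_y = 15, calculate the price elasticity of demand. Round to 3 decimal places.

Evaluating quantity at (P, Y, P_y) gives x = 35.9 − 2.6(23) + 0.029(1800) + 0.53(15) = 35.9 − 59.8 + 52.2 + 7.95 = 36.25.
∂x/∂P = −2.6, so E_p = (−2.6)·(23/36.25) ≈ -1.650.
|E_p| > 1: demand is elastic.

-1.650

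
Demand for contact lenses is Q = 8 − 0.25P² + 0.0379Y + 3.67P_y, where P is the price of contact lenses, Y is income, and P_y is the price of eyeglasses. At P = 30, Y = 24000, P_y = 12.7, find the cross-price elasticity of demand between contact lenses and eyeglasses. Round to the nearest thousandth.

First evaluate Q: 8 − 0.25(30)² + 0.0379(24000) + 3.67(12.7) = 8 − 225 + 909.6 + 46.609 = 739.209.
∂Q/∂P_y = +3.67, so E_xy = 3.67·(12.7/739.209) ≈ 0.063.
E_xy > 0: the goods are substitutes.

0.063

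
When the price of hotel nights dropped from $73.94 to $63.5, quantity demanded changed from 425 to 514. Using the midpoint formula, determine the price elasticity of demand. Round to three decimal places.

%Δq = (514 − 425)/[(425 + 514)/2] = 89/469.5 ≈ 0.1896.
%ΔP = (63.5 − 73.94)/[(73.94 + 63.5)/2] = -10.44/68.72 ≈ -0.1519.
Arc elasticity E = %Δq/%ΔP ≈ 0.1896/-0.1519 ≈ -1.248.
|E| > 1: demand is elastic over this range.

-1.248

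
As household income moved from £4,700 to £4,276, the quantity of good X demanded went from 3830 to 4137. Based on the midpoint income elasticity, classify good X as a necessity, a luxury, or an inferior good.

%ΔQ = (4137 − 3830)/[(3830+4137)/2] = 307/3983.5 ≈ 0.0771.
%ΔI = (4,276 − 4,700)/[(4,700+4,276)/2] = -424/4488 ≈ -0.0945.
E_I = %ΔQ/%ΔI ≈ -0.816.
E_I < 0: inferior good.

inferior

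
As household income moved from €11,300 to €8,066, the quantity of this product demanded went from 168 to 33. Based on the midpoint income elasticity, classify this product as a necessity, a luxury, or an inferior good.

%ΔQ = (33 − 168)/[(168+33)/2] = -135/100.5 ≈ -1.3433.
%ΔI = (8,066 − 11,300)/[(11,300+8,066)/2] = -3234/9683 ≈ -0.3340.
E_I = %ΔQ/%ΔI ≈ 4.022.
E_I > 1: normal good (luxury).

luxury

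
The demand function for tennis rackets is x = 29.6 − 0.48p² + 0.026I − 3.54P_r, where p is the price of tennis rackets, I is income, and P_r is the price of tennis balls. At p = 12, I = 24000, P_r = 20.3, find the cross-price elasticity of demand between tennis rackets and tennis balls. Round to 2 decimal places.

-0.14

Evaluating quantity at (p, I, P_r) gives x = 29.6 − 0.48(12)² + 0.026(24000) − 3.54(20.3) = 29.6 − 69.12 + 624 − 71.862 = 512.618.
∂x/∂P_r = −3.54, so E_xy = -3.54·(20.3/512.618) ≈ -0.14.
E_xy < 0: the goods are complements.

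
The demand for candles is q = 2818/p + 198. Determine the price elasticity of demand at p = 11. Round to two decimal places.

-0.56

At p = 11, q = 454.1818.
dq/dp = −2818/p² = −23.2893.
Point elasticity E = (dq/dp)·(p/q) = -23.2893 × 11/454.1818 ≈ -0.56.
|E| < 1, so demand is inelastic at this price.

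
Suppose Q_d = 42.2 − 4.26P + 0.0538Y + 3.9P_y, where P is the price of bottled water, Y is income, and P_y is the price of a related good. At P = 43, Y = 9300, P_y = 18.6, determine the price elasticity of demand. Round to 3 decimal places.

First evaluate Q_d: 42.2 − 4.26(43) + 0.0538(9300) + 3.9(18.6) = 42.2 − 183.18 + 500.34 + 72.54 = 431.9.
∂Q_d/∂P = −4.26, so E_p = (−4.26)·(43/431.9) ≈ -0.424.
|E_p| < 1: demand is inelastic.

-0.424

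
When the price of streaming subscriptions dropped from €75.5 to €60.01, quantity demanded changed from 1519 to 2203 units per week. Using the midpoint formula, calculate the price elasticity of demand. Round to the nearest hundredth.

-1.61

%ΔQ = (2203 − 1519)/[(1519 + 2203)/2] = 684/1861 ≈ 0.3675.
%Δp = (60.01 − 75.5)/[(75.5 + 60.01)/2] = -15.49/67.755 ≈ -0.2286.
Arc elasticity E = %ΔQ/%Δp ≈ 0.3675/-0.2286 ≈ -1.61.
|E| > 1: demand is elastic over this range.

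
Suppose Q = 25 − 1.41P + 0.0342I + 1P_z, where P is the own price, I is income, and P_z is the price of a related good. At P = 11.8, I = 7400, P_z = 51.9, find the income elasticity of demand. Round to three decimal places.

At the given point, Q = 25 − 1.41(11.8) + 0.0342(7400) + 1(51.9) = 25 − 16.638 + 253.08 + 51.9 = 313.342.
∂Q/∂I = +0.0342, so E_I = 0.0342·(7400/313.342) ≈ 0.808.
E_I ∈ (0,1): normal good (necessity).

0.808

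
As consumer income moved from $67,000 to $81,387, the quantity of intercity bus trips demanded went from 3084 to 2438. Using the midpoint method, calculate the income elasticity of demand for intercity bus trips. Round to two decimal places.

%ΔQ = (2438 − 3084)/[(3084+2438)/2] = -646/2761 ≈ -0.2340.
%ΔI = (81,387 − 67,000)/[(67,000+81,387)/2] = 14387/74193.5 ≈ 0.1939.
E_I = %ΔQ/%ΔI ≈ -1.21.
E_I < 0: inferior good.

-1.21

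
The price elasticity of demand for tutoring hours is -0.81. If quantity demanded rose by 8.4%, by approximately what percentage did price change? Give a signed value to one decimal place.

%ΔQ ≈ E × %ΔP ⇒ %ΔP = %ΔQ / E = (8.4%)/(-0.81) ≈ -10.4%.

-10.4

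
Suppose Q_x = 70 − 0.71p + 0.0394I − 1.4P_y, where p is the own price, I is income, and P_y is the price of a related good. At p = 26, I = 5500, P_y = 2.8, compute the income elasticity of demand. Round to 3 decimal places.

Substituting, Q_x = 70 − 0.71(26) + 0.0394(5500) − 1.4(2.8) = 70 − 18.46 + 216.7 − 3.92 = 264.32.
∂Q_x/∂I = +0.0394, so E_I = 0.0394·(5500/264.32) ≈ 0.820.
E_I ∈ (0,1): normal good (necessity).

0.820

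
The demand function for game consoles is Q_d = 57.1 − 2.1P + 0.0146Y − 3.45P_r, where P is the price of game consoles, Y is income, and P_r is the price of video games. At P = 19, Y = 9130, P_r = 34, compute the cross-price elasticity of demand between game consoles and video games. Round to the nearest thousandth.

-3.533

At the given point, Q_d = 57.1 − 2.1(19) + 0.0146(9130) − 3.45(34) = 57.1 − 39.9 + 133.298 − 117.3 = 33.198.
∂Q_d/∂P_r = −3.45, so E_xy = -3.45·(34/33.198) ≈ -3.533.
E_xy < 0: the goods are complements.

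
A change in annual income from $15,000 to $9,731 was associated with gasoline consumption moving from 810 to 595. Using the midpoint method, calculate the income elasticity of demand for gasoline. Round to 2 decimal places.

0.72

%ΔQ = (595 − 810)/[(810+595)/2] = -215/702.5 ≈ -0.3060.
%ΔM = (9,731 − 15,000)/[(15,000+9,731)/2] = -5269/12365.5 ≈ -0.4261.
E_I = %ΔQ/%ΔM ≈ 0.72.
E_I ∈ (0,1): normal good (necessity).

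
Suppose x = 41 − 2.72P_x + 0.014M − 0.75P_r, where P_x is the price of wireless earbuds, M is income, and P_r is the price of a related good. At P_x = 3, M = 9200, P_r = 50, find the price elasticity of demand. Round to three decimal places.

First evaluate x: 41 − 2.72(3) + 0.014(9200) − 0.75(50) = 41 − 8.16 + 128.8 − 37.5 = 124.14.
∂x/∂P_x = −2.72, so E_p = (−2.72)·(3/124.14) ≈ -0.066.
|E_p| < 1: demand is inelastic.

-0.066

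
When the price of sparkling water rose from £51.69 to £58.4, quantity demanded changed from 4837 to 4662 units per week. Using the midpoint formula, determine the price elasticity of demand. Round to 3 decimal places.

-0.302

%ΔQ = (4662 − 4837)/[(4837 + 4662)/2] = -175/4749.5 ≈ -0.0368.
%Δp = (58.4 − 51.69)/[(51.69 + 58.4)/2] = 6.71/55.045 ≈ 0.1219.
Arc elasticity E = %ΔQ/%Δp ≈ -0.0368/0.1219 ≈ -0.302.
|E| < 1: demand is inelastic over this range.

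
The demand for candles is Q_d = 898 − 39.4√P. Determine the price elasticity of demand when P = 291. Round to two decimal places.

-1.49

At P = 291, Q_d = 225.8863.
dQ_d/dP = −39.4/(2√P) = −39.4/(2·17.0587).
Point elasticity E = (dQ_d/dP)·(P/Q_d) = -1.1548 × 291/225.8863 ≈ -1.49.
|E| > 1, so demand is elastic at this price.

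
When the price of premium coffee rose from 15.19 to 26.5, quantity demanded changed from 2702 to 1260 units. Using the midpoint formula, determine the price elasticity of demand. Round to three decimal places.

-1.342

%ΔQ = (1260 − 2702)/[(2702 + 1260)/2] = -1442/1981 ≈ -0.7279.
%Δp = (26.5 − 15.19)/[(15.19 + 26.5)/2] = 11.31/20.845 ≈ 0.5426.
Arc elasticity E = %ΔQ/%Δp ≈ -0.7279/0.5426 ≈ -1.342.
|E| > 1: demand is elastic over this range.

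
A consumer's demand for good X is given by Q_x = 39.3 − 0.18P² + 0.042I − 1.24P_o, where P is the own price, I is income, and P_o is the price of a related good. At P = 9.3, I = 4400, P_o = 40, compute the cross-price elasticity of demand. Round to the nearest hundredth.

First evaluate Q_x: 39.3 − 0.18(9.3)² + 0.042(4400) − 1.24(40) = 39.3 − 15.5682 + 184.8 − 49.6 = 158.9318.
∂Q_x/∂P_o = −1.24, so E_xy = -1.24·(40/158.9318) ≈ -0.31.
E_xy < 0: the goods are complements.

-0.31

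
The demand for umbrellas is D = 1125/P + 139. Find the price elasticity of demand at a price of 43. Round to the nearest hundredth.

At P = 43, D = 165.1628.
dD/dP = −1125/P² = −0.6084.
Point elasticity E = (dD/dP)·(P/D) = -0.6084 × 43/165.1628 ≈ -0.16.
|E| < 1, so demand is inelastic at this price.

-0.16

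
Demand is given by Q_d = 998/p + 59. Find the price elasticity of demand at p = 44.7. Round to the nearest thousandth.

-0.275

At p = 44.7, Q_d = 81.3266.
dQ_d/dp = −998/p² = −0.4995.
Point elasticity E = (dQ_d/dp)·(p/Q_d) = -0.4995 × 44.7/81.3266 ≈ -0.275.
|E| < 1, so demand is inelastic at this price.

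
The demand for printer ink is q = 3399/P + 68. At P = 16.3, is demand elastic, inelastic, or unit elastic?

At P = 16.3, q = 276.5276.
dq/dP = −3399/P² = −12.7931.
Point elasticity E = (dq/dP)·(P/q) = -12.7931 × 16.3/276.5276 ≈ -0.754.
|E| ≈ 0.754 < 1, so demand is inelastic.

inelastic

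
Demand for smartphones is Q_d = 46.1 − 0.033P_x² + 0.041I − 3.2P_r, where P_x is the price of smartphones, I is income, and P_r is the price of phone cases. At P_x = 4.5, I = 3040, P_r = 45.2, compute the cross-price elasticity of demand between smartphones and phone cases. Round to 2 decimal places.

-5.69

First evaluate Q_d: 46.1 − 0.033(4.5)² + 0.041(3040) − 3.2(45.2) = 46.1 − 0.6683 + 124.64 − 144.64 = 25.4318.
∂Q_d/∂P_r = −3.2, so E_xy = -3.2·(45.2/25.4318) ≈ -5.69.
E_xy < 0: the goods are complements.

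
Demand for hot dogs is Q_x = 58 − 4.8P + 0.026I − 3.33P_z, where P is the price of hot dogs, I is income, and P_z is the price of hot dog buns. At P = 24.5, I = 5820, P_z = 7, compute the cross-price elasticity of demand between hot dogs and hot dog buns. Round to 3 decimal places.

-0.341

At the given point, Q_x = 58 − 4.8(24.5) + 0.026(5820) − 3.33(7) = 58 − 117.6 + 151.32 − 23.31 = 68.41.
∂Q_x/∂P_z = −3.33, so E_xy = -3.33·(7/68.41) ≈ -0.341.
E_xy < 0: the goods are complements.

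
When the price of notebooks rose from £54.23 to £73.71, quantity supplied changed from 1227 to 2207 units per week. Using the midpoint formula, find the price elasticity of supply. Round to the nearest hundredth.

%Δq = (2207 − 1227)/[(1227 + 2207)/2] = 980/1717 ≈ 0.5708.
%ΔP = (73.71 − 54.23)/[(54.23 + 73.71)/2] = 19.48/63.97 ≈ 0.3045.
Arc elasticity E = %Δq/%ΔP ≈ 0.5708/0.3045 ≈ 1.87.
|E| > 1: supply is elastic over this range.

1.87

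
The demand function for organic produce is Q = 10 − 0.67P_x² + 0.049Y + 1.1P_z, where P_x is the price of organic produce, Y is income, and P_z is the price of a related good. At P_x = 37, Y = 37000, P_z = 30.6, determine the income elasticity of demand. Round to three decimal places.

Q = 10 − 0.67(37)² + 0.049(37000) + 1.1(30.6) = 10 − 917.23 + 1813 + 33.66 = 939.43.
∂Q/∂Y = +0.049, so E_I = 0.049·(37000/939.43) ≈ 1.930.
E_I > 1: normal good (luxury).

1.930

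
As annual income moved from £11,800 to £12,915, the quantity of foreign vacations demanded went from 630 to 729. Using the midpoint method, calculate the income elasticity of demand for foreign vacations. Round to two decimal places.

%ΔQ = (729 − 630)/[(630+729)/2] = 99/679.5 ≈ 0.1457.
%ΔI = (12,915 − 11,800)/[(11,800+12,915)/2] = 1115/12357.5 ≈ 0.0902.
E_I = %ΔQ/%ΔI ≈ 1.61.
E_I > 1: normal good (luxury).

1.61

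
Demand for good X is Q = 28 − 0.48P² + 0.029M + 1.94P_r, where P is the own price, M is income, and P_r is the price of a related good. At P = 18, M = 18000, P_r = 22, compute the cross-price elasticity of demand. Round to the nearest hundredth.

First evaluate Q: 28 − 0.48(18)² + 0.029(18000) + 1.94(22) = 28 − 155.52 + 522 + 42.68 = 437.16.
∂Q/∂P_r = +1.94, so E_xy = 1.94·(22/437.16) ≈ 0.10.
E_xy > 0: the goods are substitutes.

0.10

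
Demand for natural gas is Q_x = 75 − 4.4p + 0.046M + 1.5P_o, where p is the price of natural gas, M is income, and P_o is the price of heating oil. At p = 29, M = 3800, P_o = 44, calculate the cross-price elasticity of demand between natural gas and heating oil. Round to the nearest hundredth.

0.35

Q_x = 75 − 4.4(29) + 0.046(3800) + 1.5(44) = 75 − 127.6 + 174.8 + 66 = 188.2.
∂Q_x/∂P_o = +1.5, so E_xy = 1.5·(44/188.2) ≈ 0.35.
E_xy > 0: the goods are substitutes.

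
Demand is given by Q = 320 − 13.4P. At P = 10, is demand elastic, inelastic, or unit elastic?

inelastic

At P = 10, Q = 186.
dQ/dP = −13.4.
Point elasticity E = (dQ/dP)·(P/Q) = -13.4 × 10/186 ≈ -0.720.
|E| ≈ 0.720 < 1, so demand is inelastic.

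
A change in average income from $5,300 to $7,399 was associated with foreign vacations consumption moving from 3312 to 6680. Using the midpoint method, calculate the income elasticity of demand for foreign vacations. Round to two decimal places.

2.04

%ΔQ = (6680 − 3312)/[(3312+6680)/2] = 3368/4996 ≈ 0.6741.
%ΔY = (7,399 − 5,300)/[(5,300+7,399)/2] = 2099/6349.5 ≈ 0.3306.
E_I = %ΔQ/%ΔY ≈ 2.04.
E_I > 1: normal good (luxury).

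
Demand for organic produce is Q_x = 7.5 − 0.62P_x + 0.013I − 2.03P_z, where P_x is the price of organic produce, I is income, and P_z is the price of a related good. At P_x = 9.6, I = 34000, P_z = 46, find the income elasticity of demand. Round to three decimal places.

At the given point, Q_x = 7.5 − 0.62(9.6) + 0.013(34000) − 2.03(46) = 7.5 − 5.952 + 442 − 93.38 = 350.168.
∂Q_x/∂I = +0.013, so E_I = 0.013·(34000/350.168) ≈ 1.262.
E_I > 1: normal good (luxury).

1.262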